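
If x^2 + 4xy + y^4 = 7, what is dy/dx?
Differentiate the relation implicitly: treat y = y(x) and apply the chain rule, so every y-derivative picks up a y' = dy/dx factor.

With everything moved to the left-hand side, differentiate term by term:
  d/dx[x^2] = 2x
  d/dx[4xy] = 4x·y' + 4y
  d/dx[y^4] = 4y^3·y'
  d/dx[-7] = 0

Separating the contributions that come from x directly and those that come through y:
  without y':      2x + 4y
  multiplying y':  4x + 4y^3

so (2x + 4y) + (4x + 4y^3)·y' = 0, and therefore
  dy/dx = -(2x + 4y)/(4x + 4y^3) = (-x/2 - y)/(x + y^3)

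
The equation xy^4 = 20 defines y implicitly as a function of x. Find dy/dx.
Take d/dx of both sides. Since y is implicitly a function of x, the chain rule attaches a y' = dy/dx factor whenever we differentiate through y.

Set F(x, y) = (left side) − (right side), so the curve is F = 0. Differentiating each term of F:
  d/dx[xy^4] = 4xy^3·y' + y^4
  d/dx[-20] = 0

Collecting, the y'-free part is the partial derivative in x and the y' coefficient is the partial derivative in y:
  ∂F/∂x = y^4
  ∂F/∂y = 4xy^3

so d/dx[F(x, y(x))] = ∂F/∂x + (∂F/∂y)·y' = 0. Rearranging,
  dy/dx = -(∂F/∂x)/(∂F/∂y) = -(y^4)/(4xy^3) = -y/(4x)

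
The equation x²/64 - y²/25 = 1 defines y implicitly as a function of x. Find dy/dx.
Differentiate both sides with respect to x, treating y as y(x). By the chain rule, any term containing y contributes a factor of y' = dy/dx when we differentiate it.

Move every term to one side and write the relation as F(x, y) = 0. Term by term,
  d/dx[x^2/64] = x/32
  d/dx[-y^2/25] = -2y·y'/25
  d/dx[-1] = 0

The pieces without y' make up ∂F/∂x and the coefficient of y' is ∂F/∂y:
  ∂F/∂x = x/32,
  ∂F/∂y = -2y/25.

Since d/dx[F] = ∂F/∂x + (∂F/∂y)·y' = 0, solve for y':
  (∂F/∂y)·y' = -∂F/∂x
  dy/dx = -(∂F/∂x)/(∂F/∂y) = -(x/32)/(-2y/25) = 25x/(64y)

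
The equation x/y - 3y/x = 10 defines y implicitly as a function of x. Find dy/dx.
Differentiate both sides with respect to x, treating y as y(x). By the chain rule, any term containing y contributes a factor of y' = dy/dx when we differentiate it.

Move every term to one side and write the relation as F(x, y) = 0. Term by term,
  d/dx[x/y] = -x·y'/y^2 + 1/y
  d/dx[-3y/x] = -3·y'/x + 3y/x^2
  d/dx[-10] = 0

The pieces without y' make up ∂F/∂x and the coefficient of y' is ∂F/∂y:
  ∂F/∂x = 1/y + 3y/x^2,
  ∂F/∂y = -x/y^2 - 3/x.

Since d/dx[F] = ∂F/∂x + (∂F/∂y)·y' = 0, solve for y':
  (∂F/∂y)·y' = -∂F/∂x
  dy/dx = -(∂F/∂x)/(∂F/∂y) = -(1/y + 3y/x^2)/(-x/y^2 - 3/x)
        = -((x^2 + 3y^2)/(x^2y))/(-(x^2 + 3y^2)/(xy^2)) = y/x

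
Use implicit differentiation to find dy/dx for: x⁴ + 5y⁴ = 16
Take d/dx of both sides. Since y is implicitly a function of x, the chain rule attaches a y' = dy/dx factor whenever we differentiate through y.

Set F(x, y) = (left side) − (right side), so the curve is F = 0. Differentiating each term of F:
  d/dx[x^4] = 4x^3
  d/dx[5y^4] = 20y^3·y'
  d/dx[-16] = 0

Collecting, the y'-free part is the partial derivative in x and the y' coefficient is the partial derivative in y:
  ∂F/∂x = 4x^3
  ∂F/∂y = 20y^3

so d/dx[F(x, y(x))] = ∂F/∂x + (∂F/∂y)·y' = 0. Rearranging,
  dy/dx = -(∂F/∂x)/(∂F/∂y) = -(4x^3)/(20y^3) = -x^3/(5y^3)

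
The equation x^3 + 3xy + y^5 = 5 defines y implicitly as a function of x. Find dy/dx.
Apply d/dx to both sides, remembering that y depends on x. Each occurrence of y therefore brings in a y' = dy/dx via the chain rule.

With F(x, y) equal to the left-hand side minus the right, differentiate F term by term:
  d/dx[x^3] = 3x^2
  d/dx[3xy] = 3x·y' + 3y
  d/dx[y^5] = 5y^4·y'
  d/dx[-5] = 0
Adding these up, d/dx[F] = 0 becomes
  (3x^2 + 3y) + (3x + 5y^4)·y' = 0,
so isolating y',
  dy/dx = -(3x^2 + 3y)/(3x + 5y^4) = 3(-x^2 - y)/(3x + 5y^4)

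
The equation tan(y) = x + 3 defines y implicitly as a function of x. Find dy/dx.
Take d/dx of both sides. Since y is implicitly a function of x, the chain rule attaches a y' = dy/dx factor whenever we differentiate through y.

Set F(x, y) = (left side) − (right side), so the curve is F = 0. Differentiating each term of F:
  d/dx[-x] = -1
  d/dx[tan(y)] = y'(tan(y)^2 + 1)
  d/dx[-3] = 0

Collecting, the y'-free part is the partial derivative in x and the y' coefficient is the partial derivative in y:
  ∂F/∂x = -1
  ∂F/∂y = tan(y)^2 + 1

so d/dx[F(x, y(x))] = ∂F/∂x + (∂F/∂y)·y' = 0. Rearranging,
  dy/dx = -(∂F/∂x)/(∂F/∂y) = -(-1)/(tan(y)^2 + 1) = cos(y)^2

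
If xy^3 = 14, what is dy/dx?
Apply d/dx to both sides, remembering that y depends on x. Each occurrence of y therefore brings in a y' = dy/dx via the chain rule.

With F(x, y) equal to the left-hand side minus the right, differentiate F term by term:
  d/dx[xy^3] = 3xy^2·y' + y^3
  d/dx[-14] = 0
Adding these up, d/dx[F] = 0 becomes
  (y^3) + (3xy^2)·y' = 0,
so isolating y',
  dy/dx = -(y^3)/(3xy^2) = -y/(3x)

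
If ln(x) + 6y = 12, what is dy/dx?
Differentiate both sides with respect to x, treating y as y(x). By the chain rule, any term containing y contributes a factor of y' = dy/dx when we differentiate it.

Move every term to one side and write the relation as F(x, y) = 0. Term by term,
  d/dx[6y] = 6·y'
  d/dx[ln(x)] = 1/x
  d/dx[-12] = 0

The pieces without y' make up ∂F/∂x and the coefficient of y' is ∂F/∂y:
  ∂F/∂x = 1/x,
  ∂F/∂y = 6.

Since d/dx[F] = ∂F/∂x + (∂F/∂y)·y' = 0, solve for y':
  (∂F/∂y)·y' = -∂F/∂x
  dy/dx = -(∂F/∂x)/(∂F/∂y) = -(1/x)/(6) = -1/(6x)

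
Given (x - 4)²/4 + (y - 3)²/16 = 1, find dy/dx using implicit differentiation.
Differentiate the relation implicitly: treat y = y(x) and apply the chain rule, so every y-derivative picks up a y' = dy/dx factor.

With everything moved to the left-hand side, differentiate term by term:
  d/dx[(x - 4)^2/4] = x/2 - 2
  d/dx[(y - 3)^2/16] = y'(y - 3)/8
  d/dx[-1] = 0

Separating the contributions that come from x directly and those that come through y:
  without y':      x/2 - 2
  multiplying y':  y/8 - 3/8

so (x/2 - 2) + (y/8 - 3/8)·y' = 0, and therefore
  dy/dx = -(x/2 - 2)/(y/8 - 3/8)
        = -((x - 4)/2)/((y - 3)/8) = 4(4 - x)/(y - 3)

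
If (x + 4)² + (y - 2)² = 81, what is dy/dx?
Take d/dx of both sides. Since y is implicitly a function of x, the chain rule attaches a y' = dy/dx factor whenever we differentiate through y.

Set F(x, y) = (left side) − (right side), so the curve is F = 0. Differentiating each term of F:
  d/dx[(x + 4)^2] = 2x + 8
  d/dx[(y - 2)^2] = 2·y'(y - 2)
  d/dx[-81] = 0

Collecting, the y'-free part is the partial derivative in x and the y' coefficient is the partial derivative in y:
  ∂F/∂x = 2x + 8
  ∂F/∂y = 2y - 4

so d/dx[F(x, y(x))] = ∂F/∂x + (∂F/∂y)·y' = 0. Rearranging,
  dy/dx = -(∂F/∂x)/(∂F/∂y) = -(2x + 8)/(2y - 4) = (-x - 4)/(y - 2)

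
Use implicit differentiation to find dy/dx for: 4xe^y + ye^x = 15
Take d/dx of both sides. Since y is implicitly a function of x, the chain rule attaches a y' = dy/dx factor whenever we differentiate through y.

Set F(x, y) = (left side) − (right side), so the curve is F = 0. Differentiating each term of F:
  d/dx[4x·e^(y)] = 4x·y'·e^(y) + 4e^(y)
  d/dx[y·e^(x)] = y·e^(x) + y'·e^(x)
  d/dx[-15] = 0

Collecting, the y'-free part is the partial derivative in x and the y' coefficient is the partial derivative in y:
  ∂F/∂x = y·e^(x) + 4e^(y)
  ∂F/∂y = 4x·e^(y) + e^(x)

so d/dx[F(x, y(x))] = ∂F/∂x + (∂F/∂y)·y' = 0. Rearranging,
  dy/dx = -(∂F/∂x)/(∂F/∂y) = -(y·e^(x) + 4e^(y))/(4x·e^(y) + e^(x)) = (-y·e^(x) - 4e^(y))/(4x·e^(y) + e^(x))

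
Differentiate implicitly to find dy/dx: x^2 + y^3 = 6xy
Differentiate both sides with respect to x, treating y as y(x). By the chain rule, any term containing y contributes a factor of y' = dy/dx when we differentiate it.

Move every term to one side and write the relation as F(x, y) = 0. Term by term,
  d/dx[x^2] = 2x
  d/dx[-6xy] = -6x·y' - 6y
  d/dx[y^3] = 3y^2·y'

The pieces without y' make up ∂F/∂x and the coefficient of y' is ∂F/∂y:
  ∂F/∂x = 2x - 6y,
  ∂F/∂y = -6x + 3y^2.

Since d/dx[F] = ∂F/∂x + (∂F/∂y)·y' = 0, solve for y':
  (∂F/∂y)·y' = -∂F/∂x
  dy/dx = -(∂F/∂x)/(∂F/∂y) = -(2x - 6y)/(-6x + 3y^2) = 2(x - 3y)/(3(2x - y^2))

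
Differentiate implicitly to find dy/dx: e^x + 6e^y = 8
Differentiate both sides with respect to x, treating y as y(x). By the chain rule, any term containing y contributes a factor of y' = dy/dx when we differentiate it.

Move every term to one side and write the relation as F(x, y) = 0. Term by term,
  d/dx[e^(x)] = e^(x)
  d/dx[6e^(y)] = 6·y'·e^(y)
  d/dx[-8] = 0

The pieces without y' make up ∂F/∂x and the coefficient of y' is ∂F/∂y:
  ∂F/∂x = e^(x),
  ∂F/∂y = 6e^(y).

Since d/dx[F] = ∂F/∂x + (∂F/∂y)·y' = 0, solve for y':
  (∂F/∂y)·y' = -∂F/∂x
  dy/dx = -(∂F/∂x)/(∂F/∂y) = -(e^(x))/(6e^(y)) = -e^(x - y)/6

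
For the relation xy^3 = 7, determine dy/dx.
Take d/dx of both sides. Since y is implicitly a function of x, the chain rule attaches a y' = dy/dx factor whenever we differentiate through y.

Set F(x, y) = (left side) − (right side), so the curve is F = 0. Differentiating each term of F:
  d/dx[xy^3] = 3xy^2·y' + y^3
  d/dx[-7] = 0

Collecting, the y'-free part is the partial derivative in x and the y' coefficient is the partial derivative in y:
  ∂F/∂x = y^3
  ∂F/∂y = 3xy^2

so d/dx[F(x, y(x))] = ∂F/∂x + (∂F/∂y)·y' = 0. Rearranging,
  dy/dx = -(∂F/∂x)/(∂F/∂y) = -(y^3)/(3xy^2) = -y/(3x)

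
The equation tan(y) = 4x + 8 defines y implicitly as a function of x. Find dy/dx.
Differentiate the relation implicitly: treat y = y(x) and apply the chain rule, so every y-derivative picks up a y' = dy/dx factor.

With everything moved to the left-hand side, differentiate term by term:
  d/dx[-4x] = -4
  d/dx[tan(y)] = y'(tan(y)^2 + 1)
  d/dx[-8] = 0

Separating the contributions that come from x directly and those that come through y:
  without y':      -4
  multiplying y':  tan(y)^2 + 1

so (-4) + (tan(y)^2 + 1)·y' = 0, and therefore
  dy/dx = -(-4)/(tan(y)^2 + 1) = 4cos(y)^2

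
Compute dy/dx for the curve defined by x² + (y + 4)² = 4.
Take d/dx of both sides. Since y is implicitly a function of x, the chain rule attaches a y' = dy/dx factor whenever we differentiate through y.

Set F(x, y) = (left side) − (right side), so the curve is F = 0. Differentiating each term of F:
  d/dx[x^2] = 2x
  d/dx[(y + 4)^2] = 2·y'(y + 4)
  d/dx[-4] = 0

Collecting, the y'-free part is the partial derivative in x and the y' coefficient is the partial derivative in y:
  ∂F/∂x = 2x
  ∂F/∂y = 2y + 8

so d/dx[F(x, y(x))] = ∂F/∂x + (∂F/∂y)·y' = 0. Rearranging,
  dy/dx = -(∂F/∂x)/(∂F/∂y) = -(2x)/(2y + 8) = -x/(y + 4)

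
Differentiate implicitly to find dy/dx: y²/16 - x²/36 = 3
Take d/dx of both sides. Since y is implicitly a function of x, the chain rule attaches a y' = dy/dx factor whenever we differentiate through y.

Set F(x, y) = (left side) − (right side), so the curve is F = 0. Differentiating each term of F:
  d/dx[-x^2/36] = -x/18
  d/dx[y^2/16] = y·y'/8
  d/dx[-3] = 0

Collecting, the y'-free part is the partial derivative in x and the y' coefficient is the partial derivative in y:
  ∂F/∂x = -x/18
  ∂F/∂y = y/8

so d/dx[F(x, y(x))] = ∂F/∂x + (∂F/∂y)·y' = 0. Rearranging,
  dy/dx = -(∂F/∂x)/(∂F/∂y) = -(-x/18)/(y/8) = 4x/(9y)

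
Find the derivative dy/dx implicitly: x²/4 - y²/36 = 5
Apply d/dx to both sides, remembering that y depends on x. Each occurrence of y therefore brings in a y' = dy/dx via the chain rule.

With F(x, y) equal to the left-hand side minus the right, differentiate F term by term:
  d/dx[x^2/4] = x/2
  d/dx[-y^2/36] = -y·y'/18
  d/dx[-5] = 0
Adding these up, d/dx[F] = 0 becomes
  (x/2) + (-y/18)·y' = 0,
so isolating y',
  dy/dx = -(x/2)/(-y/18) = 9x/y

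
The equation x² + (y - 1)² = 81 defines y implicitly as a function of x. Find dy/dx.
Take d/dx of both sides. Since y is implicitly a function of x, the chain rule attaches a y' = dy/dx factor whenever we differentiate through y.

Set F(x, y) = (left side) − (right side), so the curve is F = 0. Differentiating each term of F:
  d/dx[x^2] = 2x
  d/dx[(y - 1)^2] = 2·y'(y - 1)
  d/dx[-81] = 0

Collecting, the y'-free part is the partial derivative in x and the y' coefficient is the partial derivative in y:
  ∂F/∂x = 2x
  ∂F/∂y = 2y - 2

so d/dx[F(x, y(x))] = ∂F/∂x + (∂F/∂y)·y' = 0. Rearranging,
  dy/dx = -(∂F/∂x)/(∂F/∂y) = -(2x)/(2y - 2) = -x/(y - 1)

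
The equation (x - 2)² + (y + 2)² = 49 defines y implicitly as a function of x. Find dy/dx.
Take d/dx of both sides. Since y is implicitly a function of x, the chain rule attaches a y' = dy/dx factor whenever we differentiate through y.

Set F(x, y) = (left side) − (right side), so the curve is F = 0. Differentiating each term of F:
  d/dx[(x - 2)^2] = 2x - 4
  d/dx[(y + 2)^2] = 2·y'(y + 2)
  d/dx[-49] = 0

Collecting, the y'-free part is the partial derivative in x and the y' coefficient is the partial derivative in y:
  ∂F/∂x = 2x - 4
  ∂F/∂y = 2y + 4

so d/dx[F(x, y(x))] = ∂F/∂x + (∂F/∂y)·y' = 0. Rearranging,
  dy/dx = -(∂F/∂x)/(∂F/∂y) = -(2x - 4)/(2y + 4) = (2 - x)/(y + 2)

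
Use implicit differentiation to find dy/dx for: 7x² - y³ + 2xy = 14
Differentiate both sides with respect to x, treating y as y(x). By the chain rule, any term containing y contributes a factor of y' = dy/dx when we differentiate it.

Move every term to one side and write the relation as F(x, y) = 0. Term by term,
  d/dx[7x^2] = 14x
  d/dx[2xy] = 2x·y' + 2y
  d/dx[-y^3] = -3y^2·y'
  d/dx[-14] = 0

The pieces without y' make up ∂F/∂x and the coefficient of y' is ∂F/∂y:
  ∂F/∂x = 14x + 2y,
  ∂F/∂y = 2x - 3y^2.

Since d/dx[F] = ∂F/∂x + (∂F/∂y)·y' = 0, solve for y':
  (∂F/∂y)·y' = -∂F/∂x
  dy/dx = -(∂F/∂x)/(∂F/∂y) = -(14x + 2y)/(2x - 3y^2) = 2(-7x - y)/(2x - 3y^2)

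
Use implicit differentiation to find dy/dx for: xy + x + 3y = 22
Take d/dx of both sides. Since y is implicitly a function of x, the chain rule attaches a y' = dy/dx factor whenever we differentiate through y.

Set F(x, y) = (left side) − (right side), so the curve is F = 0. Differentiating each term of F:
  d/dx[xy] = x·y' + y
  d/dx[x] = 1
  d/dx[3y] = 3·y'
  d/dx[-22] = 0

Collecting, the y'-free part is the partial derivative in x and the y' coefficient is the partial derivative in y:
  ∂F/∂x = y + 1
  ∂F/∂y = x + 3

so d/dx[F(x, y(x))] = ∂F/∂x + (∂F/∂y)·y' = 0. Rearranging,
  dy/dx = -(∂F/∂x)/(∂F/∂y) = -(y + 1)/(x + 3) = (-y - 1)/(x + 3)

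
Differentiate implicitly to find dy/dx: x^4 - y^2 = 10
Apply d/dx to both sides, remembering that y depends on x. Each occurrence of y therefore brings in a y' = dy/dx via the chain rule.

With F(x, y) equal to the left-hand side minus the right, differentiate F term by term:
  d/dx[x^4] = 4x^3
  d/dx[-y^2] = -2y·y'
  d/dx[-10] = 0
Adding these up, d/dx[F] = 0 becomes
  (4x^3) + (-2y)·y' = 0,
so isolating y',
  dy/dx = -(4x^3)/(-2y) = 2x^3/y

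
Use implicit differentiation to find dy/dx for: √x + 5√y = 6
Apply d/dx to both sides, remembering that y depends on x. Each occurrence of y therefore brings in a y' = dy/dx via the chain rule.

With F(x, y) equal to the left-hand side minus the right, differentiate F term by term:
  d/dx[√(x)] = 1/(2√(x))
  d/dx[5√(y)] = 5·y'/(2√(y))
  d/dx[-6] = 0
Adding these up, d/dx[F] = 0 becomes
  (1/(2√(x))) + (5/(2√(y)))·y' = 0,
so isolating y',
  dy/dx = -(1/(2√(x)))/(5/(2√(y))) = -√(y)/(5√(x))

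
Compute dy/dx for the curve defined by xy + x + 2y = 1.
Differentiate both sides with respect to x, treating y as y(x). By the chain rule, any term containing y contributes a factor of y' = dy/dx when we differentiate it.

Move every term to one side and write the relation as F(x, y) = 0. Term by term,
  d/dx[xy] = x·y' + y
  d/dx[x] = 1
  d/dx[2y] = 2·y'
  d/dx[-1] = 0

The pieces without y' make up ∂F/∂x and the coefficient of y' is ∂F/∂y:
  ∂F/∂x = y + 1,
  ∂F/∂y = x + 2.

Since d/dx[F] = ∂F/∂x + (∂F/∂y)·y' = 0, solve for y':
  (∂F/∂y)·y' = -∂F/∂x
  dy/dx = -(∂F/∂x)/(∂F/∂y) = -(y + 1)/(x + 2) = (-y - 1)/(x + 2)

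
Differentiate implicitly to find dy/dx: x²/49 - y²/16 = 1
Apply d/dx to both sides, remembering that y depends on x. Each occurrence of y therefore brings in a y' = dy/dx via the chain rule.

With F(x, y) equal to the left-hand side minus the right, differentiate F term by term:
  d/dx[x^2/49] = 2x/49
  d/dx[-y^2/16] = -y·y'/8
  d/dx[-1] = 0
Adding these up, d/dx[F] = 0 becomes
  (2x/49) + (-y/8)·y' = 0,
so isolating y',
  dy/dx = -(2x/49)/(-y/8) = 16x/(49y)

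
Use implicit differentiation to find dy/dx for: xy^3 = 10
Take d/dx of both sides. Since y is implicitly a function of x, the chain rule attaches a y' = dy/dx factor whenever we differentiate through y.

Set F(x, y) = (left side) − (right side), so the curve is F = 0. Differentiating each term of F:
  d/dx[xy^3] = 3xy^2·y' + y^3
  d/dx[-10] = 0

Collecting, the y'-free part is the partial derivative in x and the y' coefficient is the partial derivative in y:
  ∂F/∂x = y^3
  ∂F/∂y = 3xy^2

so d/dx[F(x, y(x))] = ∂F/∂x + (∂F/∂y)·y' = 0. Rearranging,
  dy/dx = -(∂F/∂x)/(∂F/∂y) = -(y^3)/(3xy^2) = -y/(3x)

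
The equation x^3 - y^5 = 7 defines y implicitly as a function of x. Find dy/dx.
Apply d/dx to both sides, remembering that y depends on x. Each occurrence of y therefore brings in a y' = dy/dx via the chain rule.

With F(x, y) equal to the left-hand side minus the right, differentiate F term by term:
  d/dx[x^3] = 3x^2
  d/dx[-y^5] = -5y^4·y'
  d/dx[-7] = 0
Adding these up, d/dx[F] = 0 becomes
  (3x^2) + (-5y^4)·y' = 0,
so isolating y',
  dy/dx = -(3x^2)/(-5y^4) = 3x^2/(5y^4)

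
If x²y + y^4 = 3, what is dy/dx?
Differentiate both sides with respect to x, treating y as y(x). By the chain rule, any term containing y contributes a factor of y' = dy/dx when we differentiate it.

Move every term to one side and write the relation as F(x, y) = 0. Term by term,
  d/dx[x^2y] = x^2·y' + 2xy
  d/dx[y^4] = 4y^3·y'
  d/dx[-3] = 0

The pieces without y' make up ∂F/∂x and the coefficient of y' is ∂F/∂y:
  ∂F/∂x = 2xy,
  ∂F/∂y = x^2 + 4y^3.

Since d/dx[F] = ∂F/∂x + (∂F/∂y)·y' = 0, solve for y':
  (∂F/∂y)·y' = -∂F/∂x
  dy/dx = -(∂F/∂x)/(∂F/∂y) = -(2xy)/(x^2 + 4y^3) = -2xy/(x^2 + 4y^3)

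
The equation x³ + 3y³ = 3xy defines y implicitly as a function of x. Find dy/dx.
Differentiate both sides with respect to x, treating y as y(x). By the chain rule, any term containing y contributes a factor of y' = dy/dx when we differentiate it.

Move every term to one side and write the relation as F(x, y) = 0. Term by term,
  d/dx[x^3] = 3x^2
  d/dx[-3xy] = -3x·y' - 3y
  d/dx[3y^3] = 9y^2·y'

The pieces without y' make up ∂F/∂x and the coefficient of y' is ∂F/∂y:
  ∂F/∂x = 3x^2 - 3y,
  ∂F/∂y = -3x + 9y^2.

Since d/dx[F] = ∂F/∂x + (∂F/∂y)·y' = 0, solve for y':
  (∂F/∂y)·y' = -∂F/∂x
  dy/dx = -(∂F/∂x)/(∂F/∂y) = -(3x^2 - 3y)/(-3x + 9y^2) = (x^2 - y)/(x - 3y^2)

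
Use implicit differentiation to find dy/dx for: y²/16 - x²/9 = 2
Differentiate the relation implicitly: treat y = y(x) and apply the chain rule, so every y-derivative picks up a y' = dy/dx factor.

With everything moved to the left-hand side, differentiate term by term:
  d/dx[-x^2/9] = -2x/9
  d/dx[y^2/16] = y·y'/8
  d/dx[-2] = 0

Separating the contributions that come from x directly and those that come through y:
  without y':      -2x/9
  multiplying y':  y/8

so (-2x/9) + (y/8)·y' = 0, and therefore
  dy/dx = -(-2x/9)/(y/8) = 16x/(9y)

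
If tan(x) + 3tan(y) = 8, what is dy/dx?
Differentiate the relation implicitly: treat y = y(x) and apply the chain rule, so every y-derivative picks up a y' = dy/dx factor.

With everything moved to the left-hand side, differentiate term by term:
  d/dx[tan(x)] = tan(x)^2 + 1
  d/dx[3tan(y)] = 3·y'(tan(y)^2 + 1)
  d/dx[-8] = 0

Separating the contributions that come from x directly and those that come through y:
  without y':      tan(x)^2 + 1
  multiplying y':  3tan(y)^2 + 3

so (tan(x)^2 + 1) + (3tan(y)^2 + 3)·y' = 0, and therefore
  dy/dx = -(tan(x)^2 + 1)/(3tan(y)^2 + 3) = -cos(y)^2/(3cos(x)^2)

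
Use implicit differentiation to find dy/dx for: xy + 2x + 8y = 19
Differentiate both sides with respect to x, treating y as y(x). By the chain rule, any term containing y contributes a factor of y' = dy/dx when we differentiate it.

Move every term to one side and write the relation as F(x, y) = 0. Term by term,
  d/dx[xy] = x·y' + y
  d/dx[2x] = 2
  d/dx[8y] = 8·y'
  d/dx[-19] = 0

The pieces without y' make up ∂F/∂x and the coefficient of y' is ∂F/∂y:
  ∂F/∂x = y + 2,
  ∂F/∂y = x + 8.

Since d/dx[F] = ∂F/∂x + (∂F/∂y)·y' = 0, solve for y':
  (∂F/∂y)·y' = -∂F/∂x
  dy/dx = -(∂F/∂x)/(∂F/∂y) = -(y + 2)/(x + 8) = (-y - 2)/(x + 8)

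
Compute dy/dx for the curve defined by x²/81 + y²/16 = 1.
Take d/dx of both sides. Since y is implicitly a function of x, the chain rule attaches a y' = dy/dx factor whenever we differentiate through y.

Set F(x, y) = (left side) − (right side), so the curve is F = 0. Differentiating each term of F:
  d/dx[x^2/81] = 2x/81
  d/dx[y^2/16] = y·y'/8
  d/dx[-1] = 0

Collecting, the y'-free part is the partial derivative in x and the y' coefficient is the partial derivative in y:
  ∂F/∂x = 2x/81
  ∂F/∂y = y/8

so d/dx[F(x, y(x))] = ∂F/∂x + (∂F/∂y)·y' = 0. Rearranging,
  dy/dx = -(∂F/∂x)/(∂F/∂y) = -(2x/81)/(y/8) = -16x/(81y)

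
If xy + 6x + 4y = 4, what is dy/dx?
Take d/dx of both sides. Since y is implicitly a function of x, the chain rule attaches a y' = dy/dx factor whenever we differentiate through y.

Set F(x, y) = (left side) − (right side), so the curve is F = 0. Differentiating each term of F:
  d/dx[xy] = x·y' + y
  d/dx[6x] = 6
  d/dx[4y] = 4·y'
  d/dx[-4] = 0

Collecting, the y'-free part is the partial derivative in x and the y' coefficient is the partial derivative in y:
  ∂F/∂x = y + 6
  ∂F/∂y = x + 4

so d/dx[F(x, y(x))] = ∂F/∂x + (∂F/∂y)·y' = 0. Rearranging,
  dy/dx = -(∂F/∂x)/(∂F/∂y) = -(y + 6)/(x + 4) = (-y - 6)/(x + 4)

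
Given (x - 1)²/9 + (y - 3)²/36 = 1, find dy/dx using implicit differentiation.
Differentiate both sides with respect to x, treating y as y(x). By the chain rule, any term containing y contributes a factor of y' = dy/dx when we differentiate it.

Move every term to one side and write the relation as F(x, y) = 0. Term by term,
  d/dx[(x - 1)^2/9] = 2x/9 - 2/9
  d/dx[(y - 3)^2/36] = y'(y - 3)/18
  d/dx[-1] = 0

The pieces without y' make up ∂F/∂x and the coefficient of y' is ∂F/∂y:
  ∂F/∂x = 2x/9 - 2/9,
  ∂F/∂y = y/18 - 1/6.

Since d/dx[F] = ∂F/∂x + (∂F/∂y)·y' = 0, solve for y':
  (∂F/∂y)·y' = -∂F/∂x
  dy/dx = -(∂F/∂x)/(∂F/∂y) = -(2x/9 - 2/9)/(y/18 - 1/6)
        = -(2(x - 1)/9)/((y - 3)/18) = 4(1 - x)/(y - 3)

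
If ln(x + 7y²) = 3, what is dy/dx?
Take d/dx of both sides. Since y is implicitly a function of x, the chain rule attaches a y' = dy/dx factor whenever we differentiate through y.

Set F(x, y) = (left side) − (right side), so the curve is F = 0. Differentiating each term of F:
  d/dx[ln(x + 7y^2)] = (14y·y' + 1)/(x + 7y^2)
  d/dx[-3] = 0

Collecting, the y'-free part is the partial derivative in x and the y' coefficient is the partial derivative in y:
  ∂F/∂x = 1/(x + 7y^2)
  ∂F/∂y = 14y/(x + 7y^2)

so d/dx[F(x, y(x))] = ∂F/∂x + (∂F/∂y)·y' = 0. Rearranging,
  dy/dx = -(∂F/∂x)/(∂F/∂y) = -(1/(x + 7y^2))/(14y/(x + 7y^2)) = -1/(14y)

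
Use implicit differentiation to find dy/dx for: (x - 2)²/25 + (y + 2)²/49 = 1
Differentiate the relation implicitly: treat y = y(x) and apply the chain rule, so every y-derivative picks up a y' = dy/dx factor.

With everything moved to the left-hand side, differentiate term by term:
  d/dx[(x - 2)^2/25] = 2x/25 - 4/25
  d/dx[(y + 2)^2/49] = 2·y'(y + 2)/49
  d/dx[-1] = 0

Separating the contributions that come from x directly and those that come through y:
  without y':      2x/25 - 4/25
  multiplying y':  2y/49 + 4/49

so (2x/25 - 4/25) + (2y/49 + 4/49)·y' = 0, and therefore
  dy/dx = -(2x/25 - 4/25)/(2y/49 + 4/49)
        = -(2(x - 2)/25)/(2(y + 2)/49) = 49(2 - x)/(25(y + 2))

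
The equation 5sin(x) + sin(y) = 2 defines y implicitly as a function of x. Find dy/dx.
Take d/dx of both sides. Since y is implicitly a function of x, the chain rule attaches a y' = dy/dx factor whenever we differentiate through y.

Set F(x, y) = (left side) − (right side), so the curve is F = 0. Differentiating each term of F:
  d/dx[5sin(x)] = 5cos(x)
  d/dx[sin(y)] = y'·cos(y)
  d/dx[-2] = 0

Collecting, the y'-free part is the partial derivative in x and the y' coefficient is the partial derivative in y:
  ∂F/∂x = 5cos(x)
  ∂F/∂y = cos(y)

so d/dx[F(x, y(x))] = ∂F/∂x + (∂F/∂y)·y' = 0. Rearranging,
  dy/dx = -(∂F/∂x)/(∂F/∂y) = -(5cos(x))/(cos(y)) = -5cos(x)/cos(y)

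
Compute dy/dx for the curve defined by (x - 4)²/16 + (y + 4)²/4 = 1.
Apply d/dx to both sides, remembering that y depends on x. Each occurrence of y therefore brings in a y' = dy/dx via the chain rule.

With F(x, y) equal to the left-hand side minus the right, differentiate F term by term:
  d/dx[(x - 4)^2/16] = x/8 - 1/2
  d/dx[(y + 4)^2/4] = y'(y + 4)/2
  d/dx[-1] = 0
Adding these up, d/dx[F] = 0 becomes
  (x/8 - 1/2) + (y/2 + 2)·y' = 0,
so isolating y',
  dy/dx = -(x/8 - 1/2)/(y/2 + 2)
        = -((x - 4)/8)/((y + 4)/2) = (4 - x)/(4(y + 4))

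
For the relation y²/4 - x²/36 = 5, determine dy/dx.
Apply d/dx to both sides, remembering that y depends on x. Each occurrence of y therefore brings in a y' = dy/dx via the chain rule.

With F(x, y) equal to the left-hand side minus the right, differentiate F term by term:
  d/dx[-x^2/36] = -x/18
  d/dx[y^2/4] = y·y'/2
  d/dx[-5] = 0
Adding these up, d/dx[F] = 0 becomes
  (-x/18) + (y/2)·y' = 0,
so isolating y',
  dy/dx = -(-x/18)/(y/2) = x/(9y)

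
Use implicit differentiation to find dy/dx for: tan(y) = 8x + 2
Take d/dx of both sides. Since y is implicitly a function of x, the chain rule attaches a y' = dy/dx factor whenever we differentiate through y.

Set F(x, y) = (left side) − (right side), so the curve is F = 0. Differentiating each term of F:
  d/dx[-8x] = -8
  d/dx[tan(y)] = y'(tan(y)^2 + 1)
  d/dx[-2] = 0

Collecting, the y'-free part is the partial derivative in x and the y' coefficient is the partial derivative in y:
  ∂F/∂x = -8
  ∂F/∂y = tan(y)^2 + 1

so d/dx[F(x, y(x))] = ∂F/∂x + (∂F/∂y)·y' = 0. Rearranging,
  dy/dx = -(∂F/∂x)/(∂F/∂y) = -(-8)/(tan(y)^2 + 1) = 8cos(y)^2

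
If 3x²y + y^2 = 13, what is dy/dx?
Take d/dx of both sides. Since y is implicitly a function of x, the chain rule attaches a y' = dy/dx factor whenever we differentiate through y.

Set F(x, y) = (left side) − (right side), so the curve is F = 0. Differentiating each term of F:
  d/dx[3x^2y] = 3x^2·y' + 6xy
  d/dx[y^2] = 2y·y'
  d/dx[-13] = 0

Collecting, the y'-free part is the partial derivative in x and the y' coefficient is the partial derivative in y:
  ∂F/∂x = 6xy
  ∂F/∂y = 3x^2 + 2y

so d/dx[F(x, y(x))] = ∂F/∂x + (∂F/∂y)·y' = 0. Rearranging,
  dy/dx = -(∂F/∂x)/(∂F/∂y) = -(6xy)/(3x^2 + 2y) = -6xy/(3x^2 + 2y)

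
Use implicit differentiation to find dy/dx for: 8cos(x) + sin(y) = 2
Differentiate the relation implicitly: treat y = y(x) and apply the chain rule, so every y-derivative picks up a y' = dy/dx factor.

With everything moved to the left-hand side, differentiate term by term:
  d/dx[sin(y)] = y'·cos(y)
  d/dx[8cos(x)] = -8sin(x)
  d/dx[-2] = 0

Separating the contributions that come from x directly and those that come through y:
  without y':      -8sin(x)
  multiplying y':  cos(y)

so (-8sin(x)) + (cos(y))·y' = 0, and therefore
  dy/dx = -(-8sin(x))/(cos(y)) = 8sin(x)/cos(y)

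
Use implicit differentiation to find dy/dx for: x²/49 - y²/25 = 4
Differentiate the relation implicitly: treat y = y(x) and apply the chain rule, so every y-derivative picks up a y' = dy/dx factor.

With everything moved to the left-hand side, differentiate term by term:
  d/dx[x^2/49] = 2x/49
  d/dx[-y^2/25] = -2y·y'/25
  d/dx[-4] = 0

Separating the contributions that come from x directly and those that come through y:
  without y':      2x/49
  multiplying y':  -2y/25

so (2x/49) + (-2y/25)·y' = 0, and therefore
  dy/dx = -(2x/49)/(-2y/25) = 25x/(49y)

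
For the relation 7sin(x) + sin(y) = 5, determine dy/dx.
Apply d/dx to both sides, remembering that y depends on x. Each occurrence of y therefore brings in a y' = dy/dx via the chain rule.

With F(x, y) equal to the left-hand side minus the right, differentiate F term by term:
  d/dx[7sin(x)] = 7cos(x)
  d/dx[sin(y)] = y'·cos(y)
  d/dx[-5] = 0
Adding these up, d/dx[F] = 0 becomes
  (7cos(x)) + (cos(y))·y' = 0,
so isolating y',
  dy/dx = -(7cos(x))/(cos(y)) = -7cos(x)/cos(y)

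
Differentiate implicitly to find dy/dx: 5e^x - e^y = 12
Differentiate both sides with respect to x, treating y as y(x). By the chain rule, any term containing y contributes a factor of y' = dy/dx when we differentiate it.

Move every term to one side and write the relation as F(x, y) = 0. Term by term,
  d/dx[5e^(x)] = 5e^(x)
  d/dx[-e^(y)] = -y'·e^(y)
  d/dx[-12] = 0

The pieces without y' make up ∂F/∂x and the coefficient of y' is ∂F/∂y:
  ∂F/∂x = 5e^(x),
  ∂F/∂y = -e^(y).

Since d/dx[F] = ∂F/∂x + (∂F/∂y)·y' = 0, solve for y':
  (∂F/∂y)·y' = -∂F/∂x
  dy/dx = -(∂F/∂x)/(∂F/∂y) = -(5e^(x))/(-e^(y)) = 5e^(x - y)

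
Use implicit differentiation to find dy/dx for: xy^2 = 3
Differentiate the relation implicitly: treat y = y(x) and apply the chain rule, so every y-derivative picks up a y' = dy/dx factor.

With everything moved to the left-hand side, differentiate term by term:
  d/dx[xy^2] = 2xy·y' + y^2
  d/dx[-3] = 0

Separating the contributions that come from x directly and those that come through y:
  without y':      y^2
  multiplying y':  2xy

so (y^2) + (2xy)·y' = 0, and therefore
  dy/dx = -(y^2)/(2xy) = -y/(2x)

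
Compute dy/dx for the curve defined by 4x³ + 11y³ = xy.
Take d/dx of both sides. Since y is implicitly a function of x, the chain rule attaches a y' = dy/dx factor whenever we differentiate through y.

Set F(x, y) = (left side) − (right side), so the curve is F = 0. Differentiating each term of F:
  d/dx[4x^3] = 12x^2
  d/dx[-xy] = -x·y' - y
  d/dx[11y^3] = 33y^2·y'

Collecting, the y'-free part is the partial derivative in x and the y' coefficient is the partial derivative in y:
  ∂F/∂x = 12x^2 - y
  ∂F/∂y = -x + 33y^2

so d/dx[F(x, y(x))] = ∂F/∂x + (∂F/∂y)·y' = 0. Rearranging,
  dy/dx = -(∂F/∂x)/(∂F/∂y) = -(12x^2 - y)/(-x + 33y^2) = (12x^2 - y)/(x - 33y^2)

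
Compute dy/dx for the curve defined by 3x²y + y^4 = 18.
Differentiate the relation implicitly: treat y = y(x) and apply the chain rule, so every y-derivative picks up a y' = dy/dx factor.

With everything moved to the left-hand side, differentiate term by term:
  d/dx[3x^2y] = 3x^2·y' + 6xy
  d/dx[y^4] = 4y^3·y'
  d/dx[-18] = 0

Separating the contributions that come from x directly and those that come through y:
  without y':      6xy
  multiplying y':  3x^2 + 4y^3

so (6xy) + (3x^2 + 4y^3)·y' = 0, and therefore
  dy/dx = -(6xy)/(3x^2 + 4y^3) = -6xy/(3x^2 + 4y^3)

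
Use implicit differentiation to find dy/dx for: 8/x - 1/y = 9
Take d/dx of both sides. Since y is implicitly a function of x, the chain rule attaches a y' = dy/dx factor whenever we differentiate through y.

Set F(x, y) = (left side) − (right side), so the curve is F = 0. Differentiating each term of F:
  d/dx[-1/y] = y'/y^2
  d/dx[8/x] = -8/x^2
  d/dx[-9] = 0

Collecting, the y'-free part is the partial derivative in x and the y' coefficient is the partial derivative in y:
  ∂F/∂x = -8/x^2
  ∂F/∂y = y^(-2)

so d/dx[F(x, y(x))] = ∂F/∂x + (∂F/∂y)·y' = 0. Rearranging,
  dy/dx = -(∂F/∂x)/(∂F/∂y) = -(-8/x^2)/(y^(-2)) = 8y^2/x^2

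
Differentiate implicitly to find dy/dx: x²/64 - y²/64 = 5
Differentiate both sides with respect to x, treating y as y(x). By the chain rule, any term containing y contributes a factor of y' = dy/dx when we differentiate it.

Move every term to one side and write the relation as F(x, y) = 0. Term by term,
  d/dx[x^2/64] = x/32
  d/dx[-y^2/64] = -y·y'/32
  d/dx[-5] = 0

The pieces without y' make up ∂F/∂x and the coefficient of y' is ∂F/∂y:
  ∂F/∂x = x/32,
  ∂F/∂y = -y/32.

Since d/dx[F] = ∂F/∂x + (∂F/∂y)·y' = 0, solve for y':
  (∂F/∂y)·y' = -∂F/∂x
  dy/dx = -(∂F/∂x)/(∂F/∂y) = -(x/32)/(-y/32) = x/y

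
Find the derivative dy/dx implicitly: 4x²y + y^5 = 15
Differentiate both sides with respect to x, treating y as y(x). By the chain rule, any term containing y contributes a factor of y' = dy/dx when we differentiate it.

Move every term to one side and write the relation as F(x, y) = 0. Term by term,
  d/dx[4x^2y] = 4x^2·y' + 8xy
  d/dx[y^5] = 5y^4·y'
  d/dx[-15] = 0

The pieces without y' make up ∂F/∂x and the coefficient of y' is ∂F/∂y:
  ∂F/∂x = 8xy,
  ∂F/∂y = 4x^2 + 5y^4.

Since d/dx[F] = ∂F/∂x + (∂F/∂y)·y' = 0, solve for y':
  (∂F/∂y)·y' = -∂F/∂x
  dy/dx = -(∂F/∂x)/(∂F/∂y) = -(8xy)/(4x^2 + 5y^4) = -8xy/(4x^2 + 5y^4)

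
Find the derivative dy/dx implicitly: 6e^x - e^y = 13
Take d/dx of both sides. Since y is implicitly a function of x, the chain rule attaches a y' = dy/dx factor whenever we differentiate through y.

Set F(x, y) = (left side) − (right side), so the curve is F = 0. Differentiating each term of F:
  d/dx[6e^(x)] = 6e^(x)
  d/dx[-e^(y)] = -y'·e^(y)
  d/dx[-13] = 0

Collecting, the y'-free part is the partial derivative in x and the y' coefficient is the partial derivative in y:
  ∂F/∂x = 6e^(x)
  ∂F/∂y = -e^(y)

so d/dx[F(x, y(x))] = ∂F/∂x + (∂F/∂y)·y' = 0. Rearranging,
  dy/dx = -(∂F/∂x)/(∂F/∂y) = -(6e^(x))/(-e^(y)) = 6e^(x - y)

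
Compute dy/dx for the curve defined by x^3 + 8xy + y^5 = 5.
Take d/dx of both sides. Since y is implicitly a function of x, the chain rule attaches a y' = dy/dx factor whenever we differentiate through y.

Set F(x, y) = (left side) − (right side), so the curve is F = 0. Differentiating each term of F:
  d/dx[x^3] = 3x^2
  d/dx[8xy] = 8x·y' + 8y
  d/dx[y^5] = 5y^4·y'
  d/dx[-5] = 0

Collecting, the y'-free part is the partial derivative in x and the y' coefficient is the partial derivative in y:
  ∂F/∂x = 3x^2 + 8y
  ∂F/∂y = 8x + 5y^4

so d/dx[F(x, y(x))] = ∂F/∂x + (∂F/∂y)·y' = 0. Rearranging,
  dy/dx = -(∂F/∂x)/(∂F/∂y) = -(3x^2 + 8y)/(8x + 5y^4) = (-3x^2 - 8y)/(8x + 5y^4)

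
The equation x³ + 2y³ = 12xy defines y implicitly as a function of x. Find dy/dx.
Differentiate the relation implicitly: treat y = y(x) and apply the chain rule, so every y-derivative picks up a y' = dy/dx factor.

With everything moved to the left-hand side, differentiate term by term:
  d/dx[x^3] = 3x^2
  d/dx[-12xy] = -12x·y' - 12y
  d/dx[2y^3] = 6y^2·y'

Separating the contributions that come from x directly and those that come through y:
  without y':      3x^2 - 12y
  multiplying y':  -12x + 6y^2

so (3x^2 - 12y) + (-12x + 6y^2)·y' = 0, and therefore
  dy/dx = -(3x^2 - 12y)/(-12x + 6y^2) = (x^2 - 4y)/(2(2x - y^2))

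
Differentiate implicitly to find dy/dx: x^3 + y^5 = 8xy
Differentiate both sides with respect to x, treating y as y(x). By the chain rule, any term containing y contributes a factor of y' = dy/dx when we differentiate it.

Move every term to one side and write the relation as F(x, y) = 0. Term by term,
  d/dx[x^3] = 3x^2
  d/dx[-8xy] = -8x·y' - 8y
  d/dx[y^5] = 5y^4·y'

The pieces without y' make up ∂F/∂x and the coefficient of y' is ∂F/∂y:
  ∂F/∂x = 3x^2 - 8y,
  ∂F/∂y = -8x + 5y^4.

Since d/dx[F] = ∂F/∂x + (∂F/∂y)·y' = 0, solve for y':
  (∂F/∂y)·y' = -∂F/∂x
  dy/dx = -(∂F/∂x)/(∂F/∂y) = -(3x^2 - 8y)/(-8x + 5y^4) = (3x^2 - 8y)/(8x - 5y^4)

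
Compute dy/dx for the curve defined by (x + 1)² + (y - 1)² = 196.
Take d/dx of both sides. Since y is implicitly a function of x, the chain rule attaches a y' = dy/dx factor whenever we differentiate through y.

Set F(x, y) = (left side) − (right side), so the curve is F = 0. Differentiating each term of F:
  d/dx[(x + 1)^2] = 2x + 2
  d/dx[(y - 1)^2] = 2·y'(y - 1)
  d/dx[-196] = 0

Collecting, the y'-free part is the partial derivative in x and the y' coefficient is the partial derivative in y:
  ∂F/∂x = 2x + 2
  ∂F/∂y = 2y - 2

so d/dx[F(x, y(x))] = ∂F/∂x + (∂F/∂y)·y' = 0. Rearranging,
  dy/dx = -(∂F/∂x)/(∂F/∂y) = -(2x + 2)/(2y - 2) = (-x - 1)/(y - 1)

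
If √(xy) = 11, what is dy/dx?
Take d/dx of both sides. Since y is implicitly a function of x, the chain rule attaches a y' = dy/dx factor whenever we differentiate through y.

Set F(x, y) = (left side) − (right side), so the curve is F = 0. Differentiating each term of F:
  d/dx[√(xy)] = √(xy)(x·y'/2 + y/2)/(xy)
  d/dx[-11] = 0

Collecting, the y'-free part is the partial derivative in x and the y' coefficient is the partial derivative in y:
  ∂F/∂x = √(xy)/(2x)
  ∂F/∂y = √(xy)/(2y)

so d/dx[F(x, y(x))] = ∂F/∂x + (∂F/∂y)·y' = 0. Rearranging,
  dy/dx = -(∂F/∂x)/(∂F/∂y) = -(√(xy)/(2x))/(√(xy)/(2y)) = -y/x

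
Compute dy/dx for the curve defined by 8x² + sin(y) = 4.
Differentiate both sides with respect to x, treating y as y(x). By the chain rule, any term containing y contributes a factor of y' = dy/dx when we differentiate it.

Move every term to one side and write the relation as F(x, y) = 0. Term by term,
  d/dx[8x^2] = 16x
  d/dx[sin(y)] = y'·cos(y)
  d/dx[-4] = 0

The pieces without y' make up ∂F/∂x and the coefficient of y' is ∂F/∂y:
  ∂F/∂x = 16x,
  ∂F/∂y = cos(y).

Since d/dx[F] = ∂F/∂x + (∂F/∂y)·y' = 0, solve for y':
  (∂F/∂y)·y' = -∂F/∂x
  dy/dx = -(∂F/∂x)/(∂F/∂y) = -(16x)/(cos(y)) = -16x/cos(y)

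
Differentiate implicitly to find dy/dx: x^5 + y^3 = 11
Differentiate both sides with respect to x, treating y as y(x). By the chain rule, any term containing y contributes a factor of y' = dy/dx when we differentiate it.

Move every term to one side and write the relation as F(x, y) = 0. Term by term,
  d/dx[x^5] = 5x^4
  d/dx[y^3] = 3y^2·y'
  d/dx[-11] = 0

The pieces without y' make up ∂F/∂x and the coefficient of y' is ∂F/∂y:
  ∂F/∂x = 5x^4,
  ∂F/∂y = 3y^2.

Since d/dx[F] = ∂F/∂x + (∂F/∂y)·y' = 0, solve for y':
  (∂F/∂y)·y' = -∂F/∂x
  dy/dx = -(∂F/∂x)/(∂F/∂y) = -(5x^4)/(3y^2) = -5x^4/(3y^2)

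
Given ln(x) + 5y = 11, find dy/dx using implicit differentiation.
Differentiate both sides with respect to x, treating y as y(x). By the chain rule, any term containing y contributes a factor of y' = dy/dx when we differentiate it.

Move every term to one side and write the relation as F(x, y) = 0. Term by term,
  d/dx[5y] = 5·y'
  d/dx[ln(x)] = 1/x
  d/dx[-11] = 0

The pieces without y' make up ∂F/∂x and the coefficient of y' is ∂F/∂y:
  ∂F/∂x = 1/x,
  ∂F/∂y = 5.

Since d/dx[F] = ∂F/∂x + (∂F/∂y)·y' = 0, solve for y':
  (∂F/∂y)·y' = -∂F/∂x
  dy/dx = -(∂F/∂x)/(∂F/∂y) = -(1/x)/(5) = -1/(5x)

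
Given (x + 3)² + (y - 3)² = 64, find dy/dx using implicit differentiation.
Take d/dx of both sides. Since y is implicitly a function of x, the chain rule attaches a y' = dy/dx factor whenever we differentiate through y.

Set F(x, y) = (left side) − (right side), so the curve is F = 0. Differentiating each term of F:
  d/dx[(x + 3)^2] = 2x + 6
  d/dx[(y - 3)^2] = 2·y'(y - 3)
  d/dx[-64] = 0

Collecting, the y'-free part is the partial derivative in x and the y' coefficient is the partial derivative in y:
  ∂F/∂x = 2x + 6
  ∂F/∂y = 2y - 6

so d/dx[F(x, y(x))] = ∂F/∂x + (∂F/∂y)·y' = 0. Rearranging,
  dy/dx = -(∂F/∂x)/(∂F/∂y) = -(2x + 6)/(2y - 6) = (-x - 3)/(y - 3)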